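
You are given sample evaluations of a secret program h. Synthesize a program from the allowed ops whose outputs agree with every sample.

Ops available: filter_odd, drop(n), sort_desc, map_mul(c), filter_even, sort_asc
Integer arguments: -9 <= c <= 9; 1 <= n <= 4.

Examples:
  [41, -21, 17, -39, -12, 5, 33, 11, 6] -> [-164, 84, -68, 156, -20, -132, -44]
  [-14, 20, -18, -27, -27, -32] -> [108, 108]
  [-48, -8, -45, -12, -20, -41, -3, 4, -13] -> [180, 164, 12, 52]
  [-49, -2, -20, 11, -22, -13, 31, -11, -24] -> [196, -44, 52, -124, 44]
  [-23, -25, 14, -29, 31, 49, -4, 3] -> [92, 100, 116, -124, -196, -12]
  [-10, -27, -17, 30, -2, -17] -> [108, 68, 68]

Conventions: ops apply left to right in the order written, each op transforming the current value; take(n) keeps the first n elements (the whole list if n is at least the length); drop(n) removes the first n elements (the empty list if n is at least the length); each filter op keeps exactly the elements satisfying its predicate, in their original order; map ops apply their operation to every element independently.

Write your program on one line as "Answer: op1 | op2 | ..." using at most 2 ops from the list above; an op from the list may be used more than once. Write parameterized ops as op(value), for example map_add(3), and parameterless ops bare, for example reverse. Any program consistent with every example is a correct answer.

filter_odd | map_mul(-4)

Check, running the answer program on each example:
  [41, -21, 17, -39, -12, 5, 33, 11, 6] -> [41, -21, 17, -39, 5, 33, 11] -> [-164, 84, -68, 156, -20, -132, -44]
  [-14, 20, -18, -27, -27, -32] -> [-27, -27] -> [108, 108]
  [-48, -8, -45, -12, -20, -41, -3, 4, -13] -> [-45, -41, -3, -13] -> [180, 164, 12, 52]
  [-49, -2, -20, 11, -22, -13, 31, -11, -24] -> [-49, 11, -13, 31, -11] -> [196, -44, 52, -124, 44]
  [-23, -25, 14, -29, 31, 49, -4, 3] -> [-23, -25, -29, 31, 49, 3] -> [92, 100, 116, -124, -196, -12]
  [-10, -27, -17, 30, -2, -17] -> [-27, -17, -17] -> [108, 68, 68]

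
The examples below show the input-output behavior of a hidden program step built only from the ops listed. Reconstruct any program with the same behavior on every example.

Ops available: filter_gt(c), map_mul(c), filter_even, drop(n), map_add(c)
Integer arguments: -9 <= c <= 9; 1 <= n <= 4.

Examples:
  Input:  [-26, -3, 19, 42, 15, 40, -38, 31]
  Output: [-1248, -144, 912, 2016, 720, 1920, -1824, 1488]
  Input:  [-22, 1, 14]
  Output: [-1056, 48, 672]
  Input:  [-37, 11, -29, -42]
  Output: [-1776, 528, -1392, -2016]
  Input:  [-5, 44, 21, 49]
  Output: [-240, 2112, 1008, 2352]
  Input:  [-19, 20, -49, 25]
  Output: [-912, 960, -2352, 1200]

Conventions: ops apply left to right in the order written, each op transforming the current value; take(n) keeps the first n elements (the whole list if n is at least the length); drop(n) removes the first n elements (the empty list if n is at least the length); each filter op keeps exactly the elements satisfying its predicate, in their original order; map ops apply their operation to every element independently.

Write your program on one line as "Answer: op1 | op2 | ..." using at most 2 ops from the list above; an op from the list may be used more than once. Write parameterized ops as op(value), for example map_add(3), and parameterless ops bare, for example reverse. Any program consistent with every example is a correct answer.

map_mul(8) | map_mul(6)

Check, running the answer program on each example:
  [-26, -3, 19, 42, 15, 40, -38, 31] -> [-208, -24, 152, 336, 120, 320, -304, 248] -> [-1248, -144, 912, 2016, 720, 1920, -1824, 1488]
  [-22, 1, 14] -> [-176, 8, 112] -> [-1056, 48, 672]
  [-37, 11, -29, -42] -> [-296, 88, -232, -336] -> [-1776, 528, -1392, -2016]
  [-5, 44, 21, 49] -> [-40, 352, 168, 392] -> [-240, 2112, 1008, 2352]
  [-19, 20, -49, 25] -> [-152, 160, -392, 200] -> [-912, 960, -2352, 1200]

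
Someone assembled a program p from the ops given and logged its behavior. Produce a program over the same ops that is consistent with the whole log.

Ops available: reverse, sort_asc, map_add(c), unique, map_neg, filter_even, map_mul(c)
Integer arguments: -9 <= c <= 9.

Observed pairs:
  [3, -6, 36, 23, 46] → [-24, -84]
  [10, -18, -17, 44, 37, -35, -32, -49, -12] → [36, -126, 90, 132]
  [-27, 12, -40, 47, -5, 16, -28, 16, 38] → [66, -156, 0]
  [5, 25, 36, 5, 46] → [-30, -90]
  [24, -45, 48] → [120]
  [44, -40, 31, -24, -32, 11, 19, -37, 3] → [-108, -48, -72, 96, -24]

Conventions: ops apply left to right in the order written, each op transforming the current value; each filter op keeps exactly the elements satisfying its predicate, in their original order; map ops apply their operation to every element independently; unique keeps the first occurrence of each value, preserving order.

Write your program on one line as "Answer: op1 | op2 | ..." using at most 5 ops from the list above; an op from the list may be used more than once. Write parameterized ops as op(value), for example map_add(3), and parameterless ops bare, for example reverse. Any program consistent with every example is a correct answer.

map_neg | map_add(-5) | map_mul(3) | unique | filter_even

Check, running the answer program on each example:
  [3, -6, 36, 23, 46] -> [-3, 6, -36, -23, -46] -> [-8, 1, -41, -28, -51] -> [-24, 3, -123, -84, -153] -> [-24, 3, -123, -84, -153] -> [-24, -84]
  [10, -18, -17, 44, 37, -35, -32, -49, -12] -> [-10, 18, 17, -44, -37, 35, 32, 49, 12] -> [-15, 13, 12, -49, -42, 30, 27, 44, 7] -> [-45, 39, 36, -147, -126, 90, 81, 132, 21] -> [-45, 39, 36, -147, -126, 90, 81, 132, 21] -> [36, -126, 90, 132]
  [-27, 12, -40, 47, -5, 16, -28, 16, 38] -> [27, -12, 40, -47, 5, -16, 28, -16, -38] -> [22, -17, 35, -52, 0, -21, 23, -21, -43] -> [66, -51, 105, -156, 0, -63, 69, -63, -129] -> [66, -51, 105, -156, 0, -63, 69, -129] -> [66, -156, 0]
  [5, 25, 36, 5, 46] -> [-5, -25, -36, -5, -46] -> [-10, -30, -41, -10, -51] -> [-30, -90, -123, -30, -153] -> [-30, -90, -123, -153] -> [-30, -90]
  [24, -45, 48] -> [-24, 45, -48] -> [-29, 40, -53] -> [-87, 120, -159] -> [-87, 120, -159] -> [120]
  [44, -40, 31, -24, -32, 11, 19, -37, 3] -> [-44, 40, -31, 24, 32, -11, -19, 37, -3] -> [-49, 35, -36, 19, 27, -16, -24, 32, -8] -> [-147, 105, -108, 57, 81, -48, -72, 96, -24] -> [-147, 105, -108, 57, 81, -48, -72, 96, -24] -> [-108, -48, -72, 96, -24]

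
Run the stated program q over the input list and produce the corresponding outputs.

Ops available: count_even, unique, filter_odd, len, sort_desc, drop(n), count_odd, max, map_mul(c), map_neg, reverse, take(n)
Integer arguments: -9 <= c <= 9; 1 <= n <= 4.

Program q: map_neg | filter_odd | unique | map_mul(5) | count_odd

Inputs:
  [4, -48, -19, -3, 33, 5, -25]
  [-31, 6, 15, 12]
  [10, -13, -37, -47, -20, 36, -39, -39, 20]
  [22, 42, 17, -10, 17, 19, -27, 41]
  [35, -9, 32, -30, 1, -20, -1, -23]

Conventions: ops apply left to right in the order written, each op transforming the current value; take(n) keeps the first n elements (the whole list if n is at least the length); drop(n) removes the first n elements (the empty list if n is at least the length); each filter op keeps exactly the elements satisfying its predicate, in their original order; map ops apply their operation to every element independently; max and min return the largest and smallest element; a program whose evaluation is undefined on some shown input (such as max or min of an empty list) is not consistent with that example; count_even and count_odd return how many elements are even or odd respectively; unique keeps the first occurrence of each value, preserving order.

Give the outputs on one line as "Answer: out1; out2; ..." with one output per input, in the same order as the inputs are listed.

5; 2; 4; 4; 5

Execution, op by op:
  [4, -48, -19, -3, 33, 5, -25] -> [-4, 48, 19, 3, -33, -5, 25] -> [19, 3, -33, -5, 25] -> [19, 3, -33, -5, 25] -> [95, 15, -165, -25, 125] -> 5
  [-31, 6, 15, 12] -> [31, -6, -15, -12] -> [31, -15] -> [31, -15] -> [155, -75] -> 2
  [10, -13, -37, -47, -20, 36, -39, -39, 20] -> [-10, 13, 37, 47, 20, -36, 39, 39, -20] -> [13, 37, 47, 39, 39] -> [13, 37, 47, 39] -> [65, 185, 235, 195] -> 4
  [22, 42, 17, -10, 17, 19, -27, 41] -> [-22, -42, -17, 10, -17, -19, 27, -41] -> [-17, -17, -19, 27, -41] -> [-17, -19, 27, -41] -> [-85, -95, 135, -205] -> 4
  [35, -9, 32, -30, 1, -20, -1, -23] -> [-35, 9, -32, 30, -1, 20, 1, 23] -> [-35, 9, -1, 1, 23] -> [-35, 9, -1, 1, 23] -> [-175, 45, -5, 5, 115] -> 5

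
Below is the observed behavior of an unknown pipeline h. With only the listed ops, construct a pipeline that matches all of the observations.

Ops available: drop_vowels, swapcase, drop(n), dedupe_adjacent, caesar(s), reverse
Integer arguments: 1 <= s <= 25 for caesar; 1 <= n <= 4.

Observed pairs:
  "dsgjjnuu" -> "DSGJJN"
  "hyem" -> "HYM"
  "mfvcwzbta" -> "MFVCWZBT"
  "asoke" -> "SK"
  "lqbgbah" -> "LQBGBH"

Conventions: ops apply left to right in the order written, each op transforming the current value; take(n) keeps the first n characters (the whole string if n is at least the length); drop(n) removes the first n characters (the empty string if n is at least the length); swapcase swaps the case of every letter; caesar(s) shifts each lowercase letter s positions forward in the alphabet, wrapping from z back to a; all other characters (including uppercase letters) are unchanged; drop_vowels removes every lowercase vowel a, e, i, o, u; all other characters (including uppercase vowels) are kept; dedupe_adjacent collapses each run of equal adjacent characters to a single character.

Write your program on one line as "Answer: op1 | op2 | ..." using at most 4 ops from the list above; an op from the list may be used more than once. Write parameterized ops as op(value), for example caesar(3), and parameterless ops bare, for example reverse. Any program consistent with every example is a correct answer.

reverse | drop_vowels | reverse | swapcase

Check, running the answer program on each example:
  "dsgjjnuu" -> "uunjjgsd" -> "njjgsd" -> "dsgjjn" -> "DSGJJN"
  "hyem" -> "meyh" -> "myh" -> "hym" -> "HYM"
  "mfvcwzbta" -> "atbzwcvfm" -> "tbzwcvfm" -> "mfvcwzbt" -> "MFVCWZBT"
  "asoke" -> "ekosa" -> "ks" -> "sk" -> "SK"
  "lqbgbah" -> "habgbql" -> "hbgbql" -> "lqbgbh" -> "LQBGBH"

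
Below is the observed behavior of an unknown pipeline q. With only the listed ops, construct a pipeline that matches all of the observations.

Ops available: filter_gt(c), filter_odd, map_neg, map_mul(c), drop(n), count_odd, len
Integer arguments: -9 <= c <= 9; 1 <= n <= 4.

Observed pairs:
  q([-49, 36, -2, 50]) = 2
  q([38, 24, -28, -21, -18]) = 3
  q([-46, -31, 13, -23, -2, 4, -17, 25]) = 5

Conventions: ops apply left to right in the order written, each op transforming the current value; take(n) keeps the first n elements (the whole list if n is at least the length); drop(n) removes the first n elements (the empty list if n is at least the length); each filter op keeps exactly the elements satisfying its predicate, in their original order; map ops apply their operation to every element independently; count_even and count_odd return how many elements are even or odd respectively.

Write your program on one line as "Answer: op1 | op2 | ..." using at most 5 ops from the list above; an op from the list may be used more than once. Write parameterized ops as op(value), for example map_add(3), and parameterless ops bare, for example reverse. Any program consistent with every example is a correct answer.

map_mul(-9) | filter_gt(1) | map_mul(4) | len

Check, running the answer program on each example:
  [-49, 36, -2, 50] -> [441, -324, 18, -450] -> [441, 18] -> [1764, 72] -> 2
  [38, 24, -28, -21, -18] -> [-342, -216, 252, 189, 162] -> [252, 189, 162] -> [1008, 756, 648] -> 3
  [-46, -31, 13, -23, -2, 4, -17, 25] -> [414, 279, -117, 207, 18, -36, 153, -225] -> [414, 279, 207, 18, 153] -> [1656, 1116, 828, 72, 612] -> 5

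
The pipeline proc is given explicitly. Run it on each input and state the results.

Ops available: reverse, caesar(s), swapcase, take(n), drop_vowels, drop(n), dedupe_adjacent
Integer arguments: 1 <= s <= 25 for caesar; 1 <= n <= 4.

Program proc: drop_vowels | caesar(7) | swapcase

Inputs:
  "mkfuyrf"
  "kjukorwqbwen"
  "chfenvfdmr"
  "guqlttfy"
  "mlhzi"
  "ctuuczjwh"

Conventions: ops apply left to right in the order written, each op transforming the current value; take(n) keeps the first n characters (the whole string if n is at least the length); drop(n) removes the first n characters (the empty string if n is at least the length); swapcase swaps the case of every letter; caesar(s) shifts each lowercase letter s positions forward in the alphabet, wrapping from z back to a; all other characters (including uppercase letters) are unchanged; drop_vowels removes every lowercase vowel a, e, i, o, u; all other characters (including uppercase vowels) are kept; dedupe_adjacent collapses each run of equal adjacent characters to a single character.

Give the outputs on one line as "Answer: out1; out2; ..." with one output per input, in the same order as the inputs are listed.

"TRMFYM"; "RQRYDXIDU"; "JOMUCMKTY"; "NXSAAMF"; "TSOG"; "JAJGQDO"

Execution, op by op:
  "mkfuyrf" -> "mkfyrf" -> "trmfym" -> "TRMFYM"
  "kjukorwqbwen" -> "kjkrwqbwn" -> "rqrydxidu" -> "RQRYDXIDU"
  "chfenvfdmr" -> "chfnvfdmr" -> "jomucmkty" -> "JOMUCMKTY"
  "guqlttfy" -> "gqlttfy" -> "nxsaamf" -> "NXSAAMF"
  "mlhzi" -> "mlhz" -> "tsog" -> "TSOG"
  "ctuuczjwh" -> "ctczjwh" -> "jajgqdo" -> "JAJGQDO"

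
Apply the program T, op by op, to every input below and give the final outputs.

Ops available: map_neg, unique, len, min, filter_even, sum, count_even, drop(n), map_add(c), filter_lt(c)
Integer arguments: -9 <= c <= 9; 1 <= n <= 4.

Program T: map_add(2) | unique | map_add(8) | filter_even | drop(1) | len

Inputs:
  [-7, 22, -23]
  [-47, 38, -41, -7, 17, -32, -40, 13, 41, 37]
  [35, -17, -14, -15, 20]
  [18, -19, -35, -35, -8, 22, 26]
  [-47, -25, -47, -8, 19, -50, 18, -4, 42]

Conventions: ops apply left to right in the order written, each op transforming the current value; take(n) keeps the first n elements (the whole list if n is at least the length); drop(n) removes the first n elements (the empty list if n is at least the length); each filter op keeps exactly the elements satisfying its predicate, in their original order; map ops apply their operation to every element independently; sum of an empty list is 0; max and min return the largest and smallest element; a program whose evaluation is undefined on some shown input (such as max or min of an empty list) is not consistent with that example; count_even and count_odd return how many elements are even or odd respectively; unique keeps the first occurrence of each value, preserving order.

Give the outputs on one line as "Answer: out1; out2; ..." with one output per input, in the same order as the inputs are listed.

Execution, op by op:
  [-7, 22, -23] -> [-5, 24, -21] -> [-5, 24, -21] -> [3, 32, -13] -> [32] -> [] -> 0
  [-47, 38, -41, -7, 17, -32, -40, 13, 41, 37] -> [-45, 40, -39, -5, 19, -30, -38, 15, 43, 39] -> [-45, 40, -39, -5, 19, -30, -38, 15, 43, 39] -> [-37, 48, -31, 3, 27, -22, -30, 23, 51, 47] -> [48, -22, -30] -> [-22, -30] -> 2
  [35, -17, -14, -15, 20] -> [37, -15, -12, -13, 22] -> [37, -15, -12, -13, 22] -> [45, -7, -4, -5, 30] -> [-4, 30] -> [30] -> 1
  [18, -19, -35, -35, -8, 22, 26] -> [20, -17, -33, -33, -6, 24, 28] -> [20, -17, -33, -6, 24, 28] -> [28, -9, -25, 2, 32, 36] -> [28, 2, 32, 36] -> [2, 32, 36] -> 3
  [-47, -25, -47, -8, 19, -50, 18, -4, 42] -> [-45, -23, -45, -6, 21, -48, 20, -2, 44] -> [-45, -23, -6, 21, -48, 20, -2, 44] -> [-37, -15, 2, 29, -40, 28, 6, 52] -> [2, -40, 28, 6, 52] -> [-40, 28, 6, 52] -> 4

0; 2; 1; 3; 4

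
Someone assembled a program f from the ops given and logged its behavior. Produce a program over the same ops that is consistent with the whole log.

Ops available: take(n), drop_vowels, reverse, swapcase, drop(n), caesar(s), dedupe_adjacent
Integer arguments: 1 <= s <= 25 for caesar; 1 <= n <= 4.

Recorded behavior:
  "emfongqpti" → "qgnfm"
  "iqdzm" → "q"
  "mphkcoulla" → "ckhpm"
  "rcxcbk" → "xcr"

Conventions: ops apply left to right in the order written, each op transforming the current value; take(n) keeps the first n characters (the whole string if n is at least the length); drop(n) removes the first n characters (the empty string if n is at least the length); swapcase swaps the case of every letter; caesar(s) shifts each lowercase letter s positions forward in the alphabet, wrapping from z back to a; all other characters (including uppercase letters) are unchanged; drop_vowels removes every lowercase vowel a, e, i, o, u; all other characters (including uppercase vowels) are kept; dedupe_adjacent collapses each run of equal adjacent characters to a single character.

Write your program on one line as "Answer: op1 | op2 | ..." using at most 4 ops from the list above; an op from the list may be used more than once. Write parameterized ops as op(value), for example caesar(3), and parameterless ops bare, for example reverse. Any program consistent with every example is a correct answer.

reverse | dedupe_adjacent | drop(3) | drop_vowels

Check, running the answer program on each example:
  "emfongqpti" -> "itpqgnofme" -> "itpqgnofme" -> "qgnofme" -> "qgnfm"
  "iqdzm" -> "mzdqi" -> "mzdqi" -> "qi" -> "q"
  "mphkcoulla" -> "alluockhpm" -> "aluockhpm" -> "ockhpm" -> "ckhpm"
  "rcxcbk" -> "kbcxcr" -> "kbcxcr" -> "xcr" -> "xcr"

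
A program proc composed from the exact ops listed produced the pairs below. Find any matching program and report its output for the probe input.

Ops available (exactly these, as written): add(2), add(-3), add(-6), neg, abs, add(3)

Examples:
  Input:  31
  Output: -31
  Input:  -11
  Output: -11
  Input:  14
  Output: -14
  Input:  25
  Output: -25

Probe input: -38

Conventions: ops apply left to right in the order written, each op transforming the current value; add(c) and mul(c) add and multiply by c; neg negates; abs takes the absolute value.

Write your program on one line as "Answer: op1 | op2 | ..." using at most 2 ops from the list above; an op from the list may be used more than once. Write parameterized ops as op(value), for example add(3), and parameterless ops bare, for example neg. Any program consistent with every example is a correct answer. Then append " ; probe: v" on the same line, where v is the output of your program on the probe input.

abs | neg ; probe: -38

Check, running the answer program on each example:
  31 -> 31 -> -31
  -11 -> 11 -> -11
  14 -> 14 -> -14
  25 -> 25 -> -25
  probe: -38 -> 38 -> -38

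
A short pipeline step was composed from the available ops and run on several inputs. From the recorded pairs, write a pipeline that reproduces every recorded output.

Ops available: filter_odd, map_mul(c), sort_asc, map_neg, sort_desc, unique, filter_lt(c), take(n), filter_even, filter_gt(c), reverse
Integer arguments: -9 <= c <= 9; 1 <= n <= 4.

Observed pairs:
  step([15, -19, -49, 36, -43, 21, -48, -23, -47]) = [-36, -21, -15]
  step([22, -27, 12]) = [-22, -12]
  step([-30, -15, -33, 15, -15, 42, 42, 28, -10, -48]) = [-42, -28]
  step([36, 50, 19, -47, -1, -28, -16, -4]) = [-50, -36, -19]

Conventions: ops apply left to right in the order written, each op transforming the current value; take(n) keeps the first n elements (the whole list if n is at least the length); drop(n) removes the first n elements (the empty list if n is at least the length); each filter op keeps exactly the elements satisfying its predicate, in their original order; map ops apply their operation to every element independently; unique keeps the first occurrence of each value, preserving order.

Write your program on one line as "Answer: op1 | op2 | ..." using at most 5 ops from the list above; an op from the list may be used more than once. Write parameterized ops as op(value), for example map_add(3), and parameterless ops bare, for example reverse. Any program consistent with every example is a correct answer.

sort_desc | filter_gt(3) | map_neg | take(3) | unique

Check, running the answer program on each example:
  [15, -19, -49, 36, -43, 21, -48, -23, -47] -> [36, 21, 15, -19, -23, -43, -47, -48, -49] -> [36, 21, 15] -> [-36, -21, -15] -> [-36, -21, -15] -> [-36, -21, -15]
  [22, -27, 12] -> [22, 12, -27] -> [22, 12] -> [-22, -12] -> [-22, -12] -> [-22, -12]
  [-30, -15, -33, 15, -15, 42, 42, 28, -10, -48] -> [42, 42, 28, 15, -10, -15, -15, -30, -33, -48] -> [42, 42, 28, 15] -> [-42, -42, -28, -15] -> [-42, -42, -28] -> [-42, -28]
  [36, 50, 19, -47, -1, -28, -16, -4] -> [50, 36, 19, -1, -4, -16, -28, -47] -> [50, 36, 19] -> [-50, -36, -19] -> [-50, -36, -19] -> [-50, -36, -19]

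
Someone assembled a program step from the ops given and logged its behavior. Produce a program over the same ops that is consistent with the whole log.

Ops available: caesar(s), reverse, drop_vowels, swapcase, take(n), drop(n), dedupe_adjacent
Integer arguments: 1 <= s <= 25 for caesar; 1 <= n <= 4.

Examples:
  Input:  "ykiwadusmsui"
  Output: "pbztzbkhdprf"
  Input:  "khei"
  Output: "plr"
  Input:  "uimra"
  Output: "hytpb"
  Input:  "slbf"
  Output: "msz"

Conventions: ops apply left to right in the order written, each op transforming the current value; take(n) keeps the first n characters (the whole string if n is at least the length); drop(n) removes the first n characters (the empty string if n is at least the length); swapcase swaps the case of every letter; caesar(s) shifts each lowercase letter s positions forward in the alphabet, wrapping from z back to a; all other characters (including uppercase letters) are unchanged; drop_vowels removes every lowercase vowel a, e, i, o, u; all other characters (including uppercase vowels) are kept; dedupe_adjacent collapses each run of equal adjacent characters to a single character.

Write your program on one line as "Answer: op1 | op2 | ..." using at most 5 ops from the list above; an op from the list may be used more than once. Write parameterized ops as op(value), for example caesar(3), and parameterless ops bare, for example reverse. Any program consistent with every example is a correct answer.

caesar(7) | drop_vowels | swapcase | reverse | swapcase

Check, running the answer program on each example:
  "ykiwadusmsui" -> "frpdhkbztzbp" -> "frpdhkbztzbp" -> "FRPDHKBZTZBP" -> "PBZTZBKHDPRF" -> "pbztzbkhdprf"
  "khei" -> "rolp" -> "rlp" -> "RLP" -> "PLR" -> "plr"
  "uimra" -> "bptyh" -> "bptyh" -> "BPTYH" -> "HYTPB" -> "hytpb"
  "slbf" -> "zsim" -> "zsm" -> "ZSM" -> "MSZ" -> "msz"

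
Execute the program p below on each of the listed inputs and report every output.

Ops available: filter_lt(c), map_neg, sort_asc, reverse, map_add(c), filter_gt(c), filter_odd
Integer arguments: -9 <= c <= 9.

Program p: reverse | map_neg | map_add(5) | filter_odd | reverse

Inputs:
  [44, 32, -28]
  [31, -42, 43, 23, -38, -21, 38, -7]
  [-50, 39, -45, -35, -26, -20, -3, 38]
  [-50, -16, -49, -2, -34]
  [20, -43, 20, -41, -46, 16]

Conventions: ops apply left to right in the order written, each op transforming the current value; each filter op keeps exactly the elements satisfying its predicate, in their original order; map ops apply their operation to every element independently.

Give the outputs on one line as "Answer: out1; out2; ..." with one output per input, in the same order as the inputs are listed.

[-39, -27, 33]; [47, 43, -33]; [55, 31, 25, -33]; [55, 21, 7, 39]; [-15, -15, 51, -11]

Execution, op by op:
  [44, 32, -28] -> [-28, 32, 44] -> [28, -32, -44] -> [33, -27, -39] -> [33, -27, -39] -> [-39, -27, 33]
  [31, -42, 43, 23, -38, -21, 38, -7] -> [-7, 38, -21, -38, 23, 43, -42, 31] -> [7, -38, 21, 38, -23, -43, 42, -31] -> [12, -33, 26, 43, -18, -38, 47, -26] -> [-33, 43, 47] -> [47, 43, -33]
  [-50, 39, -45, -35, -26, -20, -3, 38] -> [38, -3, -20, -26, -35, -45, 39, -50] -> [-38, 3, 20, 26, 35, 45, -39, 50] -> [-33, 8, 25, 31, 40, 50, -34, 55] -> [-33, 25, 31, 55] -> [55, 31, 25, -33]
  [-50, -16, -49, -2, -34] -> [-34, -2, -49, -16, -50] -> [34, 2, 49, 16, 50] -> [39, 7, 54, 21, 55] -> [39, 7, 21, 55] -> [55, 21, 7, 39]
  [20, -43, 20, -41, -46, 16] -> [16, -46, -41, 20, -43, 20] -> [-16, 46, 41, -20, 43, -20] -> [-11, 51, 46, -15, 48, -15] -> [-11, 51, -15, -15] -> [-15, -15, 51, -11]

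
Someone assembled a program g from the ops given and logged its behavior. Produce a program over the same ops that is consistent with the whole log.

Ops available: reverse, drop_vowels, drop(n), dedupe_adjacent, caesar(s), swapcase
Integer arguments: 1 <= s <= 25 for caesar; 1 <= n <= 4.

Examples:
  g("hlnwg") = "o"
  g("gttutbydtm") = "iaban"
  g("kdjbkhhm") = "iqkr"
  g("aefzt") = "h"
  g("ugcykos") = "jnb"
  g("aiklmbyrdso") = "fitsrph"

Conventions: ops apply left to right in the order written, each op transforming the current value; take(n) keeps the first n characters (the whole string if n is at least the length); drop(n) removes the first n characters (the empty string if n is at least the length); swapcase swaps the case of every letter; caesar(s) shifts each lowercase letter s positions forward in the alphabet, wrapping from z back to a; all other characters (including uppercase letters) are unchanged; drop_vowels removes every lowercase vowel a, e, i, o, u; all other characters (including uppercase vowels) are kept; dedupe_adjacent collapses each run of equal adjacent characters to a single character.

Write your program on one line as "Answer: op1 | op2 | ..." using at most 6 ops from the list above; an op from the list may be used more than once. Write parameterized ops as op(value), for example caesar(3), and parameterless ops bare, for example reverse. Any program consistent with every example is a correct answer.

caesar(21) | reverse | caesar(12) | drop(4) | dedupe_adjacent

Check, running the answer program on each example:
  "hlnwg" -> "cgirb" -> "brigc" -> "nduso" -> "o" -> "o"
  "gttutbydtm" -> "boopowtyoh" -> "hoytwopoob" -> "takfiabaan" -> "iabaan" -> "iaban"
  "kdjbkhhm" -> "fyewfcch" -> "hccfweyf" -> "tooriqkr" -> "iqkr" -> "iqkr"
  "aefzt" -> "vzauo" -> "ouazv" -> "agmlh" -> "h" -> "h"
  "ugcykos" -> "pbxtfjn" -> "njftxbp" -> "zvrfjnb" -> "jnb" -> "jnb"
  "aiklmbyrdso" -> "vdfghwtmynj" -> "jnymtwhgfdv" -> "vzkyfitsrph" -> "fitsrph" -> "fitsrph"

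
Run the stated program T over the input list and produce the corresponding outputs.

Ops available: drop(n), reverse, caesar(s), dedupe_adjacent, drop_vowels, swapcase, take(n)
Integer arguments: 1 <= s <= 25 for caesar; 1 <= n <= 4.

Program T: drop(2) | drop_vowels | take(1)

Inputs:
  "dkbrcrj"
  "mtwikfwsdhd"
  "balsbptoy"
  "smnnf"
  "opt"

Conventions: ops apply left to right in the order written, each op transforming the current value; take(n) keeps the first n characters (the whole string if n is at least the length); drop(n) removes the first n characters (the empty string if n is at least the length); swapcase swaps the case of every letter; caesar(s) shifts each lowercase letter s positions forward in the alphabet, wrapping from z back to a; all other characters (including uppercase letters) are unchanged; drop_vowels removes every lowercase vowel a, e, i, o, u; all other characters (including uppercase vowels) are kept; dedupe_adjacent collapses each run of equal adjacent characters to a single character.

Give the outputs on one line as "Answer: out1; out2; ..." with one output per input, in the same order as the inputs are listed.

"b"; "w"; "l"; "n"; "t"

Execution, op by op:
  "dkbrcrj" -> "brcrj" -> "brcrj" -> "b"
  "mtwikfwsdhd" -> "wikfwsdhd" -> "wkfwsdhd" -> "w"
  "balsbptoy" -> "lsbptoy" -> "lsbpty" -> "l"
  "smnnf" -> "nnf" -> "nnf" -> "n"
  "opt" -> "t" -> "t" -> "t"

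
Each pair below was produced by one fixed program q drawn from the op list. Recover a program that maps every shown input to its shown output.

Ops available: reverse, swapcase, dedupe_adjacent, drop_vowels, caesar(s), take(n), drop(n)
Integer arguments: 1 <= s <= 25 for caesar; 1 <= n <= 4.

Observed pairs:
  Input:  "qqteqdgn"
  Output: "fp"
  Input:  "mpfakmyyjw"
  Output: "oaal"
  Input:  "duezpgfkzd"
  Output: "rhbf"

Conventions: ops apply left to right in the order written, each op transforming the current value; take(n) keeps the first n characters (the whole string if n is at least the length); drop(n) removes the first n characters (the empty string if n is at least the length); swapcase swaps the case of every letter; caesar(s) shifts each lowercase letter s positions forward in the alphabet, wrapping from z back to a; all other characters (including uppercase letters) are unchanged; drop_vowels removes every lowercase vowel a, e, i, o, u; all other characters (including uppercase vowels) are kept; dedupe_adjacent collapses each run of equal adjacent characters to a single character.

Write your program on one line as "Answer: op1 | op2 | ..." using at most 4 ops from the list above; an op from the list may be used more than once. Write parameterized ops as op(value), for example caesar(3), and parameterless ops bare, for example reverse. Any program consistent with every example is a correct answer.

drop(4) | caesar(24) | drop_vowels | caesar(4)

Check, running the answer program on each example:
  "qqteqdgn" -> "qdgn" -> "obel" -> "bl" -> "fp"
  "mpfakmyyjw" -> "kmyyjw" -> "ikwwhu" -> "kwwh" -> "oaal"
  "duezpgfkzd" -> "pgfkzd" -> "nedixb" -> "ndxb" -> "rhbf"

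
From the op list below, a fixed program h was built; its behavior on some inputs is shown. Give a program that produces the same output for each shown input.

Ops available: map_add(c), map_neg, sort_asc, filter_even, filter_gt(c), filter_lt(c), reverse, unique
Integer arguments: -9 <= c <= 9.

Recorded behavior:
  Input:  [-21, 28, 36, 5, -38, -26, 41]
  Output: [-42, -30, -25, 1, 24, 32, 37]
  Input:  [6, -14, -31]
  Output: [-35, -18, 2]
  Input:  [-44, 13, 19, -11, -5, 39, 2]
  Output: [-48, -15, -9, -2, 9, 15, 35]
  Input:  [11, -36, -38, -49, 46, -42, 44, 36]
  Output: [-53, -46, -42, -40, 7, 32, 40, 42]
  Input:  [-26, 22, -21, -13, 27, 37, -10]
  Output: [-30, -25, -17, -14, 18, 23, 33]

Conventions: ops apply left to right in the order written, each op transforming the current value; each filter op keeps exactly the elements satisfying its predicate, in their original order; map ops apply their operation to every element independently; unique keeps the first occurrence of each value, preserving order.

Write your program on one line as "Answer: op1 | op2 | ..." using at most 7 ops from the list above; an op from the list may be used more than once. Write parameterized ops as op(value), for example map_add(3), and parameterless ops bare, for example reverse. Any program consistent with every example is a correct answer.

map_add(4) | sort_asc | reverse | map_add(-4) | map_add(-4) | reverse

Check, running the answer program on each example:
  [-21, 28, 36, 5, -38, -26, 41] -> [-17, 32, 40, 9, -34, -22, 45] -> [-34, -22, -17, 9, 32, 40, 45] -> [45, 40, 32, 9, -17, -22, -34] -> [41, 36, 28, 5, -21, -26, -38] -> [37, 32, 24, 1, -25, -30, -42] -> [-42, -30, -25, 1, 24, 32, 37]
  [6, -14, -31] -> [10, -10, -27] -> [-27, -10, 10] -> [10, -10, -27] -> [6, -14, -31] -> [2, -18, -35] -> [-35, -18, 2]
  [-44, 13, 19, -11, -5, 39, 2] -> [-40, 17, 23, -7, -1, 43, 6] -> [-40, -7, -1, 6, 17, 23, 43] -> [43, 23, 17, 6, -1, -7, -40] -> [39, 19, 13, 2, -5, -11, -44] -> [35, 15, 9, -2, -9, -15, -48] -> [-48, -15, -9, -2, 9, 15, 35]
  [11, -36, -38, -49, 46, -42, 44, 36] -> [15, -32, -34, -45, 50, -38, 48, 40] -> [-45, -38, -34, -32, 15, 40, 48, 50] -> [50, 48, 40, 15, -32, -34, -38, -45] -> [46, 44, 36, 11, -36, -38, -42, -49] -> [42, 40, 32, 7, -40, -42, -46, -53] -> [-53, -46, -42, -40, 7, 32, 40, 42]
  [-26, 22, -21, -13, 27, 37, -10] -> [-22, 26, -17, -9, 31, 41, -6] -> [-22, -17, -9, -6, 26, 31, 41] -> [41, 31, 26, -6, -9, -17, -22] -> [37, 27, 22, -10, -13, -21, -26] -> [33, 23, 18, -14, -17, -25, -30] -> [-30, -25, -17, -14, 18, 23, 33]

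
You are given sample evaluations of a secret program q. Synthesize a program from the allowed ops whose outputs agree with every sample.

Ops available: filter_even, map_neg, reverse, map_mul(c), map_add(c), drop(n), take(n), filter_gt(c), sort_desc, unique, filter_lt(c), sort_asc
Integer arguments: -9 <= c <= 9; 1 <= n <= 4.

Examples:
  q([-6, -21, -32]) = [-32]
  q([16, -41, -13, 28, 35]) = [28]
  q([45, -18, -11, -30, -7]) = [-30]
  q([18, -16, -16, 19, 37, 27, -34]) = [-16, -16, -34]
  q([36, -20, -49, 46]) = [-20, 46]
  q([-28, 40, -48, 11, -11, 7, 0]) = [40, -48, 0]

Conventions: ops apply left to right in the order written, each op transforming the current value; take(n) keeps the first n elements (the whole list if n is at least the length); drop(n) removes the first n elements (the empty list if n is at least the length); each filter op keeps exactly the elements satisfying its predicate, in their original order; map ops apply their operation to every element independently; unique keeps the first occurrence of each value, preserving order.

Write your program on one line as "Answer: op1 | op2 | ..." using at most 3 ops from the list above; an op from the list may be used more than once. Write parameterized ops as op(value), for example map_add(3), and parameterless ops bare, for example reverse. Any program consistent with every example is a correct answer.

filter_even | drop(1)

Check, running the answer program on each example:
  [-6, -21, -32] -> [-6, -32] -> [-32]
  [16, -41, -13, 28, 35] -> [16, 28] -> [28]
  [45, -18, -11, -30, -7] -> [-18, -30] -> [-30]
  [18, -16, -16, 19, 37, 27, -34] -> [18, -16, -16, -34] -> [-16, -16, -34]
  [36, -20, -49, 46] -> [36, -20, 46] -> [-20, 46]
  [-28, 40, -48, 11, -11, 7, 0] -> [-28, 40, -48, 0] -> [40, -48, 0]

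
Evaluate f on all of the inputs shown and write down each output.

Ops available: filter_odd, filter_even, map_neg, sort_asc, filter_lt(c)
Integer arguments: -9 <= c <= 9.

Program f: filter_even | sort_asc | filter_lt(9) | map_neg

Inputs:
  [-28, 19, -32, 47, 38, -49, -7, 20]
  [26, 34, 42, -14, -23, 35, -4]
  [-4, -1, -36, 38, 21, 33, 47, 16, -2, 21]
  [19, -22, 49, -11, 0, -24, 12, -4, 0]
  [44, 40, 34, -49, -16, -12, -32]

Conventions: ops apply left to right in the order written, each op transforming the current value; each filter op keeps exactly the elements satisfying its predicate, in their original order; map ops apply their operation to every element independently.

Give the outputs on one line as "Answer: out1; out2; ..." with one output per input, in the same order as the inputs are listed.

[32, 28]; [14, 4]; [36, 4, 2]; [24, 22, 4, 0, 0]; [32, 16, 12]

Execution, op by op:
  [-28, 19, -32, 47, 38, -49, -7, 20] -> [-28, -32, 38, 20] -> [-32, -28, 20, 38] -> [-32, -28] -> [32, 28]
  [26, 34, 42, -14, -23, 35, -4] -> [26, 34, 42, -14, -4] -> [-14, -4, 26, 34, 42] -> [-14, -4] -> [14, 4]
  [-4, -1, -36, 38, 21, 33, 47, 16, -2, 21] -> [-4, -36, 38, 16, -2] -> [-36, -4, -2, 16, 38] -> [-36, -4, -2] -> [36, 4, 2]
  [19, -22, 49, -11, 0, -24, 12, -4, 0] -> [-22, 0, -24, 12, -4, 0] -> [-24, -22, -4, 0, 0, 12] -> [-24, -22, -4, 0, 0] -> [24, 22, 4, 0, 0]
  [44, 40, 34, -49, -16, -12, -32] -> [44, 40, 34, -16, -12, -32] -> [-32, -16, -12, 34, 40, 44] -> [-32, -16, -12] -> [32, 16, 12]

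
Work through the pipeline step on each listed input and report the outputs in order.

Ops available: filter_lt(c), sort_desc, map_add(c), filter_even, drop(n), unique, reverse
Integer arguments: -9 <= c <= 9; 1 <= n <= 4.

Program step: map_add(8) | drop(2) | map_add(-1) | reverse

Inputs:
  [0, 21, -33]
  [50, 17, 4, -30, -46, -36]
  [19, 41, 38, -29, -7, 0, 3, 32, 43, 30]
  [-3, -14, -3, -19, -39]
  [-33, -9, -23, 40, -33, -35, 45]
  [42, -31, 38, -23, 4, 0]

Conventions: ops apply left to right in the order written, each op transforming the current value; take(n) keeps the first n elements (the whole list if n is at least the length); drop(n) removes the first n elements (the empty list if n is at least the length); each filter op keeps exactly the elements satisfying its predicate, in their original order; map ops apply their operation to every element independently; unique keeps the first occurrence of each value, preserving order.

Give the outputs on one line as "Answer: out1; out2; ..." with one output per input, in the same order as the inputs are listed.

Execution, op by op:
  [0, 21, -33] -> [8, 29, -25] -> [-25] -> [-26] -> [-26]
  [50, 17, 4, -30, -46, -36] -> [58, 25, 12, -22, -38, -28] -> [12, -22, -38, -28] -> [11, -23, -39, -29] -> [-29, -39, -23, 11]
  [19, 41, 38, -29, -7, 0, 3, 32, 43, 30] -> [27, 49, 46, -21, 1, 8, 11, 40, 51, 38] -> [46, -21, 1, 8, 11, 40, 51, 38] -> [45, -22, 0, 7, 10, 39, 50, 37] -> [37, 50, 39, 10, 7, 0, -22, 45]
  [-3, -14, -3, -19, -39] -> [5, -6, 5, -11, -31] -> [5, -11, -31] -> [4, -12, -32] -> [-32, -12, 4]
  [-33, -9, -23, 40, -33, -35, 45] -> [-25, -1, -15, 48, -25, -27, 53] -> [-15, 48, -25, -27, 53] -> [-16, 47, -26, -28, 52] -> [52, -28, -26, 47, -16]
  [42, -31, 38, -23, 4, 0] -> [50, -23, 46, -15, 12, 8] -> [46, -15, 12, 8] -> [45, -16, 11, 7] -> [7, 11, -16, 45]

[-26]; [-29, -39, -23, 11]; [37, 50, 39, 10, 7, 0, -22, 45]; [-32, -12, 4]; [52, -28, -26, 47, -16]; [7, 11, -16, 45]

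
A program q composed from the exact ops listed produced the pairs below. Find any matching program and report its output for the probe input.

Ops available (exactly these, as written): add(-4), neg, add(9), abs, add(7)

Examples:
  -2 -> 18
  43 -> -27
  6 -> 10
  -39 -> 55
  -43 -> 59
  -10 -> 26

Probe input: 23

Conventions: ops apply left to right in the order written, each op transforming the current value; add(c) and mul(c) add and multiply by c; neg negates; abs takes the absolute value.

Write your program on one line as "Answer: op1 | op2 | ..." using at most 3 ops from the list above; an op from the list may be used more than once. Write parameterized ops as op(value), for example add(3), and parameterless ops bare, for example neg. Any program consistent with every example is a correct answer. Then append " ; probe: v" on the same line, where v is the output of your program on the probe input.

neg | add(7) | add(9) ; probe: -7

Check, running the answer program on each example:
  -2 -> 2 -> 9 -> 18
  43 -> -43 -> -36 -> -27
  6 -> -6 -> 1 -> 10
  -39 -> 39 -> 46 -> 55
  -43 -> 43 -> 50 -> 59
  -10 -> 10 -> 17 -> 26
  probe: 23 -> -23 -> -16 -> -7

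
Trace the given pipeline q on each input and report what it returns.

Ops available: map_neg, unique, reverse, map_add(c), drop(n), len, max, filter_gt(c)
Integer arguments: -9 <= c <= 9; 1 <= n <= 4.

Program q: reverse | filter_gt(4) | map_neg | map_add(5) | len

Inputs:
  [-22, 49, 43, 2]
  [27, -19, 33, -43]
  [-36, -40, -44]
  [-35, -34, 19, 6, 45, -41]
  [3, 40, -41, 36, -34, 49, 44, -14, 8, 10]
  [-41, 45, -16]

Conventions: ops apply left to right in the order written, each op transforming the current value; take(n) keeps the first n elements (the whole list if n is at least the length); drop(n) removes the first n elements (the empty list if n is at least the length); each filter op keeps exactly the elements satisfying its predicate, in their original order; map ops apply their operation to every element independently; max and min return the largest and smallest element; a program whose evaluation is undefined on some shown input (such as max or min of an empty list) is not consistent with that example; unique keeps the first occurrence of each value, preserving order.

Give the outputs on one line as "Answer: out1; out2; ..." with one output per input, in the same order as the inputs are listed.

Execution, op by op:
  [-22, 49, 43, 2] -> [2, 43, 49, -22] -> [43, 49] -> [-43, -49] -> [-38, -44] -> 2
  [27, -19, 33, -43] -> [-43, 33, -19, 27] -> [33, 27] -> [-33, -27] -> [-28, -22] -> 2
  [-36, -40, -44] -> [-44, -40, -36] -> [] -> [] -> [] -> 0
  [-35, -34, 19, 6, 45, -41] -> [-41, 45, 6, 19, -34, -35] -> [45, 6, 19] -> [-45, -6, -19] -> [-40, -1, -14] -> 3
  [3, 40, -41, 36, -34, 49, 44, -14, 8, 10] -> [10, 8, -14, 44, 49, -34, 36, -41, 40, 3] -> [10, 8, 44, 49, 36, 40] -> [-10, -8, -44, -49, -36, -40] -> [-5, -3, -39, -44, -31, -35] -> 6
  [-41, 45, -16] -> [-16, 45, -41] -> [45] -> [-45] -> [-40] -> 1

2; 2; 0; 3; 6; 1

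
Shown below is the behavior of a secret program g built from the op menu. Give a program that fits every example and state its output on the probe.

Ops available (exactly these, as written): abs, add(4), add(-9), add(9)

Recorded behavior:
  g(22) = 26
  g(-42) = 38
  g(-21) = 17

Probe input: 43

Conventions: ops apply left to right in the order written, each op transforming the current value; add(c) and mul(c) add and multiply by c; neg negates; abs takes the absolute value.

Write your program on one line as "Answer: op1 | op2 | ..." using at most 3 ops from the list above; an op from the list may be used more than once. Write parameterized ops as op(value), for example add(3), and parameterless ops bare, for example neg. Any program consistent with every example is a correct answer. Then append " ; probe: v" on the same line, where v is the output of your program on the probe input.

add(4) | abs ; probe: 47

Check, running the answer program on each example:
  22 -> 26 -> 26
  -42 -> -38 -> 38
  -21 -> -17 -> 17
  probe: 43 -> 47 -> 47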